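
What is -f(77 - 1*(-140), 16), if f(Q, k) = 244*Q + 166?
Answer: -53114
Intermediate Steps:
f(Q, k) = 166 + 244*Q
-f(77 - 1*(-140), 16) = -(166 + 244*(77 - 1*(-140))) = -(166 + 244*(77 + 140)) = -(166 + 244*217) = -(166 + 52948) = -1*53114 = -53114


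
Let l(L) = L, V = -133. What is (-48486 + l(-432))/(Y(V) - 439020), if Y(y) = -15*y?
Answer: 16306/145675 ≈ 0.11193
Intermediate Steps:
(-48486 + l(-432))/(Y(V) - 439020) = (-48486 - 432)/(-15*(-133) - 439020) = -48918/(1995 - 439020) = -48918/(-437025) = -48918*(-1/437025) = 16306/145675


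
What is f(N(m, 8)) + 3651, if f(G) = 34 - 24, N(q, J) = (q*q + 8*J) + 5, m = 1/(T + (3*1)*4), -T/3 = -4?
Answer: 3661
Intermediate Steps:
T = 12 (T = -3*(-4) = 12)
m = 1/24 (m = 1/(12 + (3*1)*4) = 1/(12 + 3*4) = 1/(12 + 12) = 1/24 ≈ 0.041667)
N(q, J) = 5 + q**2 + 8*J (N(q, J) = (q**2 + 8*J) + 5 = 5 + q**2 + 8*J)
f(G) = 10
f(N(m, 8)) + 3651 = 10 + 3651 = 3661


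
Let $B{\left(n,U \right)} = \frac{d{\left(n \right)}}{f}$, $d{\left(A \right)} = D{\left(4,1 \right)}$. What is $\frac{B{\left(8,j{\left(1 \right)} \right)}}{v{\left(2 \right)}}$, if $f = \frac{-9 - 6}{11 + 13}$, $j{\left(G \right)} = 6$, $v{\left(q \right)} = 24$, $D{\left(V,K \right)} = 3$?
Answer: $- \frac{1}{5} \approx -0.2$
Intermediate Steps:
$d{\left(A \right)} = 3$
$f = - \frac{5}{8}$ ($f = - \frac{15}{24} = \left(-15\right) \frac{1}{24} = - \frac{5}{8} \approx -0.625$)
$B{\left(n,U \right)} = - \frac{24}{5}$ ($B{\left(n,U \right)} = \frac{3}{- \frac{5}{8}} = 3 \left(- \frac{8}{5}\right) = - \frac{24}{5}$)
$\frac{B{\left(8,j{\left(1 \right)} \right)}}{v{\left(2 \right)}} = - \frac{24}{5 \cdot 24} = \left(- \frac{24}{5}\right) \frac{1}{24} = - \frac{1}{5}$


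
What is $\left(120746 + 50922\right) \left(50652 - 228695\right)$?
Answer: $-30564285724$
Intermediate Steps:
$\left(120746 + 50922\right) \left(50652 - 228695\right) = 171668 \left(-178043\right) = -30564285724$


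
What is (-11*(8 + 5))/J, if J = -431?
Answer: 143/431 ≈ 0.33179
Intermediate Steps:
(-11*(8 + 5))/J = -11*(8 + 5)/(-431) = -11*13*(-1/431) = -143*(-1/431) = 143/431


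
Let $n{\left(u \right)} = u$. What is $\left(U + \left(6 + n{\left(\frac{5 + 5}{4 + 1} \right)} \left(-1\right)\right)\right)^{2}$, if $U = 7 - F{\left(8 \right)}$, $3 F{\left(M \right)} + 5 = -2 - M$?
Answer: $256$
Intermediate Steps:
$F{\left(M \right)} = - \frac{7}{3} - \frac{M}{3}$ ($F{\left(M \right)} = - \frac{5}{3} + \frac{-2 - M}{3} = - \frac{5}{3} - \left(\frac{2}{3} + \frac{M}{3}\right) = - \frac{7}{3} - \frac{M}{3}$)
$U = 12$ ($U = 7 - \left(- \frac{7}{3} - \frac{8}{3}\right) = 7 - -5 = 7 + 5 = 12$)
$\left(U + \left(6 + n{\left(\frac{5 + 5}{4 + 1} \right)} \left(-1\right)\right)\right)^{2} = \left(12 + \left(6 + \frac{5 + 5}{4 + 1} \left(-1\right)\right)\right)^{2} = \left(12 + \left(6 + \frac{10}{5} \left(-1\right)\right)\right)^{2} = \left(12 + \left(6 + 10 \cdot \frac{1}{5} \left(-1\right)\right)\right)^{2} = \left(12 + \left(6 + 2 \left(-1\right)\right)\right)^{2} = \left(12 + \left(6 - 2\right)\right)^{2} = \left(12 + 4\right)^{2} = 16^{2} = 256$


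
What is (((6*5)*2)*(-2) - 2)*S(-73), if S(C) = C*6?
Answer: 53436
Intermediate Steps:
S(C) = 6*C
(((6*5)*2)*(-2) - 2)*S(-73) = (((6*5)*2)*(-2) - 2)*(6*(-73)) = ((30*2)*(-2) - 2)*(-438) = (60*(-2) - 2)*(-438) = (-120 - 2)*(-438) = -122*(-438) = 53436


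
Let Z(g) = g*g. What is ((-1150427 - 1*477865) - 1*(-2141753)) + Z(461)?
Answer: 725982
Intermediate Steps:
Z(g) = g²
((-1150427 - 1*477865) - 1*(-2141753)) + Z(461) = ((-1150427 - 1*477865) - 1*(-2141753)) + 461² = ((-1150427 - 477865) + 2141753) + 212521 = (-1628292 + 2141753) + 212521 = 513461 + 212521 = 725982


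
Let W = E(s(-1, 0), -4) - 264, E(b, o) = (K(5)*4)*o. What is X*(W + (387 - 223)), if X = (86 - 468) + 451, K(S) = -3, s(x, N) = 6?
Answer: -3588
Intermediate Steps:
E(b, o) = -12*o (E(b, o) = (-3*4)*o = -12*o)
X = 69 (X = -382 + 451 = 69)
W = -216 (W = -12*(-4) - 264 = 48 - 264 = -216)
X*(W + (387 - 223)) = 69*(-216 + (387 - 223)) = 69*(-216 + 164) = 69*(-52) = -3588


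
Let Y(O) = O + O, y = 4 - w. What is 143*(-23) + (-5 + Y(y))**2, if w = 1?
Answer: -3288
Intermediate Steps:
y = 3 (y = 4 - 1*1 = 4 - 1 = 3)
Y(O) = 2*O
143*(-23) + (-5 + Y(y))**2 = 143*(-23) + (-5 + 2*3)**2 = -3289 + (-5 + 6)**2 = -3289 + 1**2 = -3289 + 1 = -3288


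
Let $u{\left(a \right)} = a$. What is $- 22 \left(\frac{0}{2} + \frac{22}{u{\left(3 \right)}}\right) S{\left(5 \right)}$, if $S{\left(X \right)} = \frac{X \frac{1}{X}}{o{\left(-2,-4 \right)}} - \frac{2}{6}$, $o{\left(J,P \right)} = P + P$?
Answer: $\frac{1331}{18} \approx 73.944$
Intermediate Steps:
$o{\left(J,P \right)} = 2 P$
$S{\left(X \right)} = - \frac{11}{24}$ ($S{\left(X \right)} = \frac{X \frac{1}{X}}{2 \left(-4\right)} - \frac{2}{6} = 1 \frac{1}{-8} - \frac{1}{3} = 1 \left(- \frac{1}{8}\right) - \frac{1}{3} = - \frac{1}{8} - \frac{1}{3} = - \frac{11}{24}$)
$- 22 \left(\frac{0}{2} + \frac{22}{u{\left(3 \right)}}\right) S{\left(5 \right)} = - 22 \left(\frac{0}{2} + \frac{22}{3}\right) \left(- \frac{11}{24}\right) = - 22 \left(0 \cdot \frac{1}{2} + 22 \cdot \frac{1}{3}\right) \left(- \frac{11}{24}\right) = - 22 \left(0 + \frac{22}{3}\right) \left(- \frac{11}{24}\right) = \left(-22\right) \frac{22}{3} \left(- \frac{11}{24}\right) = \left(- \frac{484}{3}\right) \left(- \frac{11}{24}\right) = \frac{1331}{18}$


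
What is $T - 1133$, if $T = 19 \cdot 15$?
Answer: $-848$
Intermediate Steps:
$T = 285$
$T - 1133 = 285 - 1133 = -848$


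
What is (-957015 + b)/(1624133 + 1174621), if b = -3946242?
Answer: -1634419/932918 ≈ -1.7519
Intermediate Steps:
(-957015 + b)/(1624133 + 1174621) = (-957015 - 3946242)/(1624133 + 1174621) = -4903257/2798754 = -4903257*1/2798754 = -1634419/932918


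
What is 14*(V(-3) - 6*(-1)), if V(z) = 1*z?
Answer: 42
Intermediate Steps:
V(z) = z
14*(V(-3) - 6*(-1)) = 14*(-3 - 6*(-1)) = 14*(-3 + 6) = 14*3 = 42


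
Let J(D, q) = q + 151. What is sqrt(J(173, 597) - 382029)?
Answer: I*sqrt(381281) ≈ 617.48*I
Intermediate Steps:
J(D, q) = 151 + q
sqrt(J(173, 597) - 382029) = sqrt((151 + 597) - 382029) = sqrt(748 - 382029) = sqrt(-381281) = I*sqrt(381281)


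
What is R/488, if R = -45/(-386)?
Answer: 45/188368 ≈ 0.00023889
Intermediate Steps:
R = 45/386 (R = -45*(-1/386) = 45/386 ≈ 0.11658)
R/488 = (45/386)/488 = (45/386)*(1/488) = 45/188368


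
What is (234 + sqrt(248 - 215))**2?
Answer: (234 + sqrt(33))**2 ≈ 57477.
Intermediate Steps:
(234 + sqrt(248 - 215))**2 = (234 + sqrt(33))**2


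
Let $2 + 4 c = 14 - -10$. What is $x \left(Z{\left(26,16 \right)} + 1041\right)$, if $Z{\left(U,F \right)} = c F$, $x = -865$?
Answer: $-976585$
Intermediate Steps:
$c = \frac{11}{2}$ ($c = - \frac{1}{2} + \frac{14 - -10}{4} = - \frac{1}{2} + \frac{14 + 10}{4} = - \frac{1}{2} + \frac{1}{4} \cdot 24 = - \frac{1}{2} + 6 = \frac{11}{2} \approx 5.5$)
$Z{\left(U,F \right)} = \frac{11 F}{2}$
$x \left(Z{\left(26,16 \right)} + 1041\right) = - 865 \left(\frac{11}{2} \cdot 16 + 1041\right) = - 865 \left(88 + 1041\right) = \left(-865\right) 1129 = -976585$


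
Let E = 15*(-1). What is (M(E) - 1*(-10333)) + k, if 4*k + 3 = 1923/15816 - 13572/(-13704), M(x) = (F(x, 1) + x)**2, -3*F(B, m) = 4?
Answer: 1148659824223/108371232 ≈ 10599.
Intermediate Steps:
F(B, m) = -4/3 (F(B, m) = -1/3*4 = -4/3)
E = -15
M(x) = (-4/3 + x)**2
k = -5683609/12041248 (k = -3/4 + (1923/15816 - 13572/(-13704))/4 = -3/4 + (1923*(1/15816) - 13572*(-1/13704))/4 = -3/4 + (641/5272 + 1131/1142)/4 = -3/4 + (1/4)*(3347327/3010312) = -3/4 + 3347327/12041248 = -5683609/12041248 ≈ -0.47201)
(M(E) - 1*(-10333)) + k = ((-4 + 3*(-15))**2/9 - 1*(-10333)) - 5683609/12041248 = ((-4 - 45)**2/9 + 10333) - 5683609/12041248 = ((1/9)*(-49)**2 + 10333) - 5683609/12041248 = ((1/9)*2401 + 10333) - 5683609/12041248 = (2401/9 + 10333) - 5683609/12041248 = 95398/9 - 5683609/12041248 = 1148659824223/108371232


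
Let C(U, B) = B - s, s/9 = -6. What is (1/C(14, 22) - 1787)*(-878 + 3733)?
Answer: -387740405/76 ≈ -5.1018e+6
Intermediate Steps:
s = -54 (s = 9*(-6) = -54)
C(U, B) = 54 + B (C(U, B) = B - 1*(-54) = B + 54 = 54 + B)
(1/C(14, 22) - 1787)*(-878 + 3733) = (1/(54 + 22) - 1787)*(-878 + 3733) = (1/76 - 1787)*2855 = -135811/76*2855 = -387740405/76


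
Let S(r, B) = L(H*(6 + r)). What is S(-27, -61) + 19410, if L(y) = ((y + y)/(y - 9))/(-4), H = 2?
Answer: 329963/17 ≈ 19410.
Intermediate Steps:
L(y) = -y/(2*(-9 + y)) (L(y) = ((2*y)/(-9 + y))*(-1/4) = (2*y/(-9 + y))*(-1/4) = -y/(2*(-9 + y)))
S(r, B) = -(12 + 2*r)/(6 + 4*r) (S(r, B) = -2*(6 + r)/(-18 + 2*(2*(6 + r))) = -(12 + 2*r)/(-18 + 2*(12 + 2*r)) = -(12 + 2*r)/(-18 + (24 + 4*r)) = -(12 + 2*r)/(6 + 4*r))
S(-27, -61) + 19410 = (-6 - 1*(-27))/(3 + 2*(-27)) + 19410 = (-6 + 27)/(3 - 54) + 19410 = 21/(-51) + 19410 = -1/51*21 + 19410 = -7/17 + 19410 = 329963/17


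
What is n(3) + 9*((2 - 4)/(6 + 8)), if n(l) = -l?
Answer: -30/7 ≈ -4.2857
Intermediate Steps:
n(3) + 9*((2 - 4)/(6 + 8)) = -1*3 + 9*((2 - 4)/(6 + 8)) = -3 + 9*(-2/14) = -3 + 9*(-2*1/14) = -3 + 9*(-1/7) = -3 - 9/7 = -30/7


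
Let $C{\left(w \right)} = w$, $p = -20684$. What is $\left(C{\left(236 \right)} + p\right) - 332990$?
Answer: $-353438$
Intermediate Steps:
$\left(C{\left(236 \right)} + p\right) - 332990 = \left(236 - 20684\right) - 332990 = -20448 - 332990 = -353438$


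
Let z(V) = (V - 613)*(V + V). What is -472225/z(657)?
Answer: -472225/57816 ≈ -8.1677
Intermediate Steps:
z(V) = 2*V*(-613 + V) (z(V) = (-613 + V)*(2*V) = 2*V*(-613 + V))
-472225/z(657) = -472225*1/(1314*(-613 + 657)) = -472225/(2*657*44) = -472225/57816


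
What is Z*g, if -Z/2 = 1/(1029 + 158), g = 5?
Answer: -10/1187 ≈ -0.0084246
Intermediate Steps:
Z = -2/1187 (Z = -2/(1029 + 158) = -2/1187 ≈ -0.0016849)
Z*g = -2/1187*5 = -10/1187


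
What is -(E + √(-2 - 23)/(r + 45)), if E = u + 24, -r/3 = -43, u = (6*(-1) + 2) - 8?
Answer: -12 - 5*I/174 ≈ -12.0 - 0.028736*I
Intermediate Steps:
u = -12 (u = (-6 + 2) - 8 = -4 - 8 = -12)
r = 129 (r = -3*(-43) = 129)
E = 12 (E = -12 + 24 = 12)
-(E + √(-2 - 23)/(r + 45)) = -(12 + √(-2 - 23)/(129 + 45)) = -(12 + √(-25)/174) = -(12 + (5*I)*(1/174)) = -(12 + 5*I/174) = -12 - 5*I/174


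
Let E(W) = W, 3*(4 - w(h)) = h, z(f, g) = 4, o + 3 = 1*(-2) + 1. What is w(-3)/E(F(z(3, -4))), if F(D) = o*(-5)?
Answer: ¼ ≈ 0.25000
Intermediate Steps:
o = -4 (o = -3 + (1*(-2) + 1) = -3 + (-2 + 1) = -3 - 1 = -4)
F(D) = 20 (F(D) = -4*(-5) = 20)
w(h) = 4 - h/3
w(-3)/E(F(z(3, -4))) = (4 - ⅓*(-3))/20 = (4 + 1)*(1/20) = 5*(1/20) = ¼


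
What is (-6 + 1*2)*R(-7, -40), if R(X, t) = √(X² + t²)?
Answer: -4*√1649 ≈ -162.43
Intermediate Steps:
(-6 + 1*2)*R(-7, -40) = (-6 + 1*2)*√((-7)² + (-40)²) = (-6 + 2)*√(49 + 1600) = -4*√1649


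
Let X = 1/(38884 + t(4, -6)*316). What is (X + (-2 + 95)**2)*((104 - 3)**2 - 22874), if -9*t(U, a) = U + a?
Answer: -2022501159207/18452 ≈ -1.0961e+8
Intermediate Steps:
t(U, a) = -U/9 - a/9 (t(U, a) = -(U + a)/9 = -U/9 - a/9)
X = 9/350588 (X = 1/(38884 + (-1/9*4 - 1/9*(-6))*316) = 1/(38884 + (-4/9 + 2/3)*316) = 1/(38884 + (2/9)*316) = 1/(38884 + 632/9) = 1/(350588/9) = 9/350588 ≈ 2.5671e-5)
(X + (-2 + 95)**2)*((104 - 3)**2 - 22874) = (9/350588 + (-2 + 95)**2)*((104 - 3)**2 - 22874) = (9/350588 + 93**2)*(101**2 - 22874) = (9/350588 + 8649)*(10201 - 22874) = (3032235621/350588)*(-12673) = -2022501159207/18452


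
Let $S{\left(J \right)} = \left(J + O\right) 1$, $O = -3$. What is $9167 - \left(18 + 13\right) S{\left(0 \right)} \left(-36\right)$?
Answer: $5819$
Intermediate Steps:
$S{\left(J \right)} = -3 + J$ ($S{\left(J \right)} = \left(J - 3\right) 1 = \left(-3 + J\right) 1 = -3 + J$)
$9167 - \left(18 + 13\right) S{\left(0 \right)} \left(-36\right) = 9167 - \left(18 + 13\right) \left(-3 + 0\right) \left(-36\right) = 9167 - 31 \left(-3\right) \left(-36\right) = 9167 - \left(-93\right) \left(-36\right) = 9167 - 3348 = 5819$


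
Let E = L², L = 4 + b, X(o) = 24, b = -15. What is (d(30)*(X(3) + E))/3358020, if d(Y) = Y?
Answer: 145/111934 ≈ 0.0012954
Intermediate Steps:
L = -11 (L = 4 - 15 = -11)
E = 121 (E = (-11)² = 121)
(d(30)*(X(3) + E))/3358020 = (30*(24 + 121))/3358020 = (30*145)*(1/3358020) = 4350*(1/3358020) = 145/111934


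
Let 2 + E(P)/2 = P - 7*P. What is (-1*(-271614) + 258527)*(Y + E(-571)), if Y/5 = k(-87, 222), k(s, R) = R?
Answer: 4218862078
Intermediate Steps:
Y = 1110 (Y = 5*222 = 1110)
E(P) = -4 - 12*P (E(P) = -4 + 2*(P - 7*P) = -4 + 2*(-6*P) = -4 - 12*P)
(-1*(-271614) + 258527)*(Y + E(-571)) = (-1*(-271614) + 258527)*(1110 + (-4 - 12*(-571))) = (271614 + 258527)*(1110 + (-4 + 6852)) = 530141*(1110 + 6848) = 530141*7958 = 4218862078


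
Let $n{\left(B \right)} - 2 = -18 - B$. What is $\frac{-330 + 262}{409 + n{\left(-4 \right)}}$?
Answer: $- \frac{68}{397} \approx -0.17128$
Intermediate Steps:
$n{\left(B \right)} = -16 - B$ ($n{\left(B \right)} = 2 - \left(18 + B\right) = -16 - B$)
$\frac{-330 + 262}{409 + n{\left(-4 \right)}} = \frac{-330 + 262}{409 - 12} = - \frac{68}{409 + \left(-16 + 4\right)} = - \frac{68}{409 - 12} = - \frac{68}{397}$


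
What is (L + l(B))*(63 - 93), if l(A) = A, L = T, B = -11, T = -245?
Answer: 7680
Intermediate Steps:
L = -245
(L + l(B))*(63 - 93) = (-245 - 11)*(63 - 93) = -256*(-30) = 7680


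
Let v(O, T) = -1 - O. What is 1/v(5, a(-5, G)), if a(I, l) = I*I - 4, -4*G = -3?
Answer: -⅙ ≈ -0.16667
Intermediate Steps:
G = ¾ (G = -¼*(-3) = ¾ ≈ 0.75000)
a(I, l) = -4 + I² (a(I, l) = I² - 4 = -4 + I²)
1/v(5, a(-5, G)) = 1/(-1 - 1*5) = 1/(-1 - 5) = 1/(-6) = -⅙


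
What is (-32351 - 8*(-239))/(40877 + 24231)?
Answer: -30439/65108 ≈ -0.46752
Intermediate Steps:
(-32351 - 8*(-239))/(40877 + 24231) = (-32351 + 1912)/65108 = -30439*1/65108 = -30439/65108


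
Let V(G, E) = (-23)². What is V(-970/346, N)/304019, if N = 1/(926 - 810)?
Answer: 529/304019 ≈ 0.0017400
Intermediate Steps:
N = 1/116 ≈ 0.0086207
V(G, E) = 529
V(-970/346, N)/304019 = 529/304019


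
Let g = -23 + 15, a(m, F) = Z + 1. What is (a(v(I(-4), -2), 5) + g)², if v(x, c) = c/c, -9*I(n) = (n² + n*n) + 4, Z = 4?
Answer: 9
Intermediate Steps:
I(n) = -4/9 - 2*n²/9 (I(n) = -((n² + n*n) + 4)/9 = -((n² + n²) + 4)/9 = -(2*n² + 4)/9 = -(4 + 2*n²)/9 = -4/9 - 2*n²/9)
v(x, c) = 1
a(m, F) = 5 (a(m, F) = 4 + 1 = 5)
g = -8
(a(v(I(-4), -2), 5) + g)² = (5 - 8)² = (-3)² = 9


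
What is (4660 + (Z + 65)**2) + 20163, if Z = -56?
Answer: 24904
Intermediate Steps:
(4660 + (Z + 65)**2) + 20163 = (4660 + (-56 + 65)**2) + 20163 = (4660 + 9**2) + 20163 = (4660 + 81) + 20163 = 4741 + 20163 = 24904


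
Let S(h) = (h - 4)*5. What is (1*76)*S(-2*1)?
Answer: -2280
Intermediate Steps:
S(h) = -20 + 5*h (S(h) = (-4 + h)*5 = -20 + 5*h)
(1*76)*S(-2*1) = (1*76)*(-20 + 5*(-2*1)) = 76*(-20 + 5*(-2)) = 76*(-20 - 10) = 76*(-30) = -2280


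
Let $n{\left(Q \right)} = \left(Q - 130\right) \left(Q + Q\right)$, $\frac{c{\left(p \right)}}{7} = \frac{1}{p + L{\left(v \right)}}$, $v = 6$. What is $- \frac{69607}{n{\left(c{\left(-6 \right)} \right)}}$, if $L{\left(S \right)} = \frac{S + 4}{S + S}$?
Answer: $- \frac{66892327}{342048} \approx -195.56$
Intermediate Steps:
$L{\left(S \right)} = \frac{4 + S}{2 S}$
$c{\left(p \right)} = \frac{7}{\frac{5}{6} + p}$ ($c{\left(p \right)} = \frac{7}{p + \frac{4 + 6}{2 \cdot 6}} = \frac{7}{p + \frac{1}{2} \cdot \frac{1}{6} \cdot 10} = \frac{7}{p + \frac{5}{6}} = \frac{7}{\frac{5}{6} + p}$)
$n{\left(Q \right)} = 2 Q \left(-130 + Q\right)$ ($n{\left(Q \right)} = \left(-130 + Q\right) 2 Q = 2 Q \left(-130 + Q\right)$)
$- \frac{69607}{n{\left(c{\left(-6 \right)} \right)}} = - \frac{69607}{2 \frac{42}{5 + 6 \left(-6\right)} \left(-130 + \frac{42}{5 + 6 \left(-6\right)}\right)} = - \frac{69607}{2 \frac{42}{5 - 36} \left(-130 + \frac{42}{5 - 36}\right)} = - \frac{69607}{2 \frac{42}{-31} \left(-130 + \frac{42}{-31}\right)} = - \frac{69607}{2 \cdot 42 \left(- \frac{1}{31}\right) \left(-130 + 42 \left(- \frac{1}{31}\right)\right)} = - \frac{69607}{2 \left(- \frac{42}{31}\right) \left(-130 - \frac{42}{31}\right)} = - \frac{69607}{2 \left(- \frac{42}{31}\right) \left(- \frac{4072}{31}\right)} = - \frac{69607}{\frac{342048}{961}} = \left(-69607\right) \frac{961}{342048} = - \frac{66892327}{342048}$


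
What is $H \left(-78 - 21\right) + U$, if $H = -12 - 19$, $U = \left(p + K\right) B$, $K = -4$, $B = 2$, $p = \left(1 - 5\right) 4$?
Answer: $3029$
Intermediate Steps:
$p = -16$ ($p = \left(-4\right) 4 = -16$)
$U = -40$ ($U = \left(-16 - 4\right) 2 = \left(-20\right) 2 = -40$)
$H = -31$
$H \left(-78 - 21\right) + U = - 31 \left(-78 - 21\right) - 40 = \left(-31\right) \left(-99\right) - 40 = 3069 - 40 = 3029$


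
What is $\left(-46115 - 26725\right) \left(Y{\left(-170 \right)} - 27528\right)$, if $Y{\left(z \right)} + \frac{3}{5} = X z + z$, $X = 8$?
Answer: $2116628424$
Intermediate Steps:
$Y{\left(z \right)} = - \frac{3}{5} + 9 z$ ($Y{\left(z \right)} = - \frac{3}{5} + \left(8 z + z\right) = - \frac{3}{5} + 9 z$)
$\left(-46115 - 26725\right) \left(Y{\left(-170 \right)} - 27528\right) = \left(-46115 - 26725\right) \left(\left(- \frac{3}{5} + 9 \left(-170\right)\right) - 27528\right) = - 72840 \left(\left(- \frac{3}{5} - 1530\right) - 27528\right) = - 72840 \left(- \frac{7653}{5} - 27528\right) = \left(-72840\right) \left(- \frac{145293}{5}\right) = 2116628424$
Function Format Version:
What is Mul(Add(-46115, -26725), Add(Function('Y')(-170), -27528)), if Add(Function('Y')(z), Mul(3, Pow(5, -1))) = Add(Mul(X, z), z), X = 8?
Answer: 2116628424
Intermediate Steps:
Function('Y')(z) = Add(Rational(-3, 5), Mul(9, z)) (Function('Y')(z) = Add(Rational(-3, 5), Add(Mul(8, z), z)) = Add(Rational(-3, 5), Mul(9, z)))
Mul(Add(-46115, -26725), Add(Function('Y')(-170), -27528)) = Mul(Add(-46115, -26725), Add(Add(Rational(-3, 5), Mul(9, -170)), -27528)) = Mul(-72840, Add(Add(Rational(-3, 5), -1530), -27528)) = Mul(-72840, Add(Rational(-7653, 5), -27528)) = Mul(-72840, Rational(-145293, 5)) = 2116628424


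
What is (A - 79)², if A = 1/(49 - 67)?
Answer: 2024929/324 ≈ 6249.8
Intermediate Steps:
A = -1/18 (A = 1/(-18) = -1/18 ≈ -0.055556)
(A - 79)² = (-1/18 - 79)² = (-1423/18)² = 2024929/324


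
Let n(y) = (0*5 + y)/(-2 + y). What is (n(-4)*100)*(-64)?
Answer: -12800/3 ≈ -4266.7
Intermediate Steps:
n(y) = y/(-2 + y) (n(y) = (0 + y)/(-2 + y) = y/(-2 + y))
(n(-4)*100)*(-64) = (-4/(-2 - 4)*100)*(-64) = (-4/(-6)*100)*(-64) = (-4*(-⅙)*100)*(-64) = ((⅔)*100)*(-64) = (200/3)*(-64) = -12800/3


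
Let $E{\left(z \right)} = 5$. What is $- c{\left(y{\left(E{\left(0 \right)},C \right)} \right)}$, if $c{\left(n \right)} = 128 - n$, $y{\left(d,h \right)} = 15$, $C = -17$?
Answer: $-113$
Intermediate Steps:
$- c{\left(y{\left(E{\left(0 \right)},C \right)} \right)} = - (128 - 15) = \left(-1\right) 113 = -113$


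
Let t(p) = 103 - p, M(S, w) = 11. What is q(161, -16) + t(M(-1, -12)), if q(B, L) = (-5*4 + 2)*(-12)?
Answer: 308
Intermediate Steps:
q(B, L) = 216 (q(B, L) = (-20 + 2)*(-12) = -18*(-12) = 216)
q(161, -16) + t(M(-1, -12)) = 216 + (103 - 1*11) = 216 + (103 - 11) = 216 + 92 = 308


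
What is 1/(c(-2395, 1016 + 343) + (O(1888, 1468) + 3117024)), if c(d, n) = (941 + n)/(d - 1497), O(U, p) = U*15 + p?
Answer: 973/3061847501 ≈ 3.1778e-7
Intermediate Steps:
O(U, p) = p + 15*U (O(U, p) = 15*U + p = p + 15*U)
c(d, n) = (941 + n)/(-1497 + d)
1/(c(-2395, 1016 + 343) + (O(1888, 1468) + 3117024)) = 1/((941 + (1016 + 343))/(-1497 - 2395) + ((1468 + 15*1888) + 3117024)) = 1/((941 + 1359)/(-3892) + ((1468 + 28320) + 3117024)) = 1/(-1/3892*2300 + (29788 + 3117024)) = 1/(-575/973 + 3146812) = 1/(3061847501/973) = 973/3061847501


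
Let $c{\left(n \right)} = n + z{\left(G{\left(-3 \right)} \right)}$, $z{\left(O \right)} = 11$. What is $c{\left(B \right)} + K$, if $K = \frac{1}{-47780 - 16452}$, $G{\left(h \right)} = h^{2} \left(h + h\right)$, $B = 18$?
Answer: $\frac{1862727}{64232} \approx 29.0$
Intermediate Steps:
$G{\left(h \right)} = 2 h^{3}$ ($G{\left(h \right)} = h^{2} \cdot 2 h = 2 h^{3}$)
$K = - \frac{1}{64232}$ ($K = \frac{1}{-64232} = - \frac{1}{64232} \approx -1.5569 \cdot 10^{-5}$)
$c{\left(n \right)} = 11 + n$ ($c{\left(n \right)} = n + 11 = 11 + n$)
$c{\left(B \right)} + K = \left(11 + 18\right) - \frac{1}{64232} = 29 - \frac{1}{64232} = \frac{1862727}{64232}$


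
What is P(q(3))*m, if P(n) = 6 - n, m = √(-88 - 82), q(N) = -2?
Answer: 8*I*√170 ≈ 104.31*I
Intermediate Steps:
m = I*√170 (m = √(-170) = I*√170 ≈ 13.038*I)
P(q(3))*m = (6 - 1*(-2))*(I*√170) = (6 + 2)*(I*√170) = 8*(I*√170) = 8*I*√170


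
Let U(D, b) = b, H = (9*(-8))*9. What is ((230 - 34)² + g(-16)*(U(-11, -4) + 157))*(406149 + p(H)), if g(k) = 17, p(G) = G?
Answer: 16632434517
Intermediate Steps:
H = -648 (H = -72*9 = -648)
((230 - 34)² + g(-16)*(U(-11, -4) + 157))*(406149 + p(H)) = ((230 - 34)² + 17*(-4 + 157))*(406149 - 648) = (196² + 17*153)*405501 = (38416 + 2601)*405501 = 41017*405501 = 16632434517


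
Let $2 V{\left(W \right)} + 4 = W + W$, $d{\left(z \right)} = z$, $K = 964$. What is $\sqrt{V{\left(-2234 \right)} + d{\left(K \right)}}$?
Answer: $2 i \sqrt{318} \approx 35.665 i$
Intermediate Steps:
$V{\left(W \right)} = -2 + W$ ($V{\left(W \right)} = -2 + \frac{W + W}{2} = -2 + \frac{2 W}{2} = -2 + W$)
$\sqrt{V{\left(-2234 \right)} + d{\left(K \right)}} = \sqrt{\left(-2 - 2234\right) + 964} = \sqrt{-2236 + 964} = \sqrt{-1272} = 2 i \sqrt{318}$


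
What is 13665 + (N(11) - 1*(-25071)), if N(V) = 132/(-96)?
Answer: 309877/8 ≈ 38735.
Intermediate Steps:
N(V) = -11/8 (N(V) = 132*(-1/96) = -11/8)
13665 + (N(11) - 1*(-25071)) = 13665 + (-11/8 - 1*(-25071)) = 13665 + (-11/8 + 25071) = 13665 + 200557/8 = 309877/8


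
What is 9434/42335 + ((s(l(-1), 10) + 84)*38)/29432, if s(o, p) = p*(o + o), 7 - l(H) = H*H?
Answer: 75730301/155750465 ≈ 0.48623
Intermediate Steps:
l(H) = 7 - H² (l(H) = 7 - H*H = 7 - H²)
s(o, p) = 2*o*p (s(o, p) = p*(2*o) = 2*o*p)
9434/42335 + ((s(l(-1), 10) + 84)*38)/29432 = 9434/42335 + ((2*(7 - 1*(-1)²)*10 + 84)*38)/29432 = 9434*(1/42335) + ((2*(7 - 1*1)*10 + 84)*38)*(1/29432) = 9434/42335 + ((2*(7 - 1)*10 + 84)*38)*(1/29432) = 9434/42335 + ((2*6*10 + 84)*38)*(1/29432) = 9434/42335 + ((120 + 84)*38)*(1/29432) = 9434/42335 + (204*38)*(1/29432) = 9434/42335 + 7752*(1/29432) = 9434/42335 + 969/3679 = 75730301/155750465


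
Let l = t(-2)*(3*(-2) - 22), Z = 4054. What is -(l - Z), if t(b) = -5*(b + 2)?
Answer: 4054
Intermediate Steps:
t(b) = -10 - 5*b (t(b) = -5*(2 + b) = -10 - 5*b)
l = 0 (l = (-10 - 5*(-2))*(3*(-2) - 22) = (-10 + 10)*(-6 - 22) = 0*(-28) = 0)
-(l - Z) = -(0 - 1*4054) = -(0 - 4054) = -1*(-4054) = 4054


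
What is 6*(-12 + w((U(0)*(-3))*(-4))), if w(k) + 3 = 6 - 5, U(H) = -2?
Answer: -84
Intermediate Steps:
w(k) = -2 (w(k) = -3 + (6 - 5) = -3 + 1 = -2)
6*(-12 + w((U(0)*(-3))*(-4))) = 6*(-12 - 2) = 6*(-14) = -84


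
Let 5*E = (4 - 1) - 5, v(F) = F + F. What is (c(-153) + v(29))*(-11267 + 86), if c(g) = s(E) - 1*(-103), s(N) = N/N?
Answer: -1811322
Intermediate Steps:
v(F) = 2*F
E = -⅖ (E = ((4 - 1) - 5)/5 = (3 - 5)/5 = (⅕)*(-2) = -⅖ ≈ -0.40000)
s(N) = 1
c(g) = 104 (c(g) = 1 - 1*(-103) = 1 + 103 = 104)
(c(-153) + v(29))*(-11267 + 86) = (104 + 2*29)*(-11267 + 86) = (104 + 58)*(-11181) = 162*(-11181) = -1811322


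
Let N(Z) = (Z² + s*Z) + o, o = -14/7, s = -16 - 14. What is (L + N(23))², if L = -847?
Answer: 1020100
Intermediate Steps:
s = -30
o = -2 (o = -14*⅐ = -2)
N(Z) = -2 + Z² - 30*Z (N(Z) = (Z² - 30*Z) - 2 = -2 + Z² - 30*Z)
(L + N(23))² = (-847 + (-2 + 23² - 30*23))² = (-847 + (-2 + 529 - 690))² = (-847 - 163)² = (-1010)² = 1020100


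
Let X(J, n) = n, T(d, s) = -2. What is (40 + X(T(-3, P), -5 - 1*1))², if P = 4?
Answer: 1156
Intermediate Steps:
(40 + X(T(-3, P), -5 - 1*1))² = (40 + (-5 - 1*1))² = (40 + (-5 - 1))² = (40 - 6)² = 34² = 1156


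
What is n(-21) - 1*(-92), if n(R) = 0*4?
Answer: 92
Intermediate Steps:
n(R) = 0
n(-21) - 1*(-92) = 0 - 1*(-92) = 0 + 92 = 92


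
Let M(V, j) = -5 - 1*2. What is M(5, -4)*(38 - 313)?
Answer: 1925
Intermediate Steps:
M(V, j) = -7 (M(V, j) = -5 - 2 = -7)
M(5, -4)*(38 - 313) = -7*(38 - 313) = -7*(-275) = 1925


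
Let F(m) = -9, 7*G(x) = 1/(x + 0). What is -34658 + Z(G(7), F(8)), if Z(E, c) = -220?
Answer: -34878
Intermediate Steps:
G(x) = 1/(7*x) (G(x) = 1/(7*(x + 0)) = 1/(7*x))
-34658 + Z(G(7), F(8)) = -34658 - 220 = -34878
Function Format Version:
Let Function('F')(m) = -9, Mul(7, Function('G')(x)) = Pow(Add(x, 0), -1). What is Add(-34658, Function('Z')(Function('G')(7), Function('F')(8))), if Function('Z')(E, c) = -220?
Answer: -34878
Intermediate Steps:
Function('G')(x) = Mul(Rational(1, 7), Pow(x, -1)) (Function('G')(x) = Mul(Rational(1, 7), Pow(Add(x, 0), -1)) = Mul(Rational(1, 7), Pow(x, -1)))
Add(-34658, Function('Z')(Function('G')(7), Function('F')(8))) = Add(-34658, -220) = -34878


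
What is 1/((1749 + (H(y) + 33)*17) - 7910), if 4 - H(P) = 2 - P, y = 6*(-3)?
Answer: -1/5872 ≈ -0.00017030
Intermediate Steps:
y = -18
H(P) = 2 + P (H(P) = 4 - (2 - P) = 4 + (-2 + P) = 2 + P)
1/((1749 + (H(y) + 33)*17) - 7910) = 1/((1749 + ((2 - 18) + 33)*17) - 7910) = 1/((1749 + (-16 + 33)*17) - 7910) = 1/((1749 + 17*17) - 7910) = 1/((1749 + 289) - 7910) = 1/(2038 - 7910) = 1/(-5872) = -1/5872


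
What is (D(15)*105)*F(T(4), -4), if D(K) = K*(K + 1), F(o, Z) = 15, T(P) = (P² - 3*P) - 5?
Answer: 378000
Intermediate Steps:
T(P) = -5 + P² - 3*P
D(K) = K*(1 + K)
(D(15)*105)*F(T(4), -4) = ((15*(1 + 15))*105)*15 = ((15*16)*105)*15 = (240*105)*15 = 25200*15 = 378000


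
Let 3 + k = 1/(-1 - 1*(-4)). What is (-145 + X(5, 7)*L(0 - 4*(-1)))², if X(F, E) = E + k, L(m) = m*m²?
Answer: 157609/9 ≈ 17512.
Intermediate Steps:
k = -8/3 (k = -3 + 1/(-1 - 1*(-4)) = -3 + 1/(-1 + 4) = -3 + 1/3 = -3 + ⅓ = -8/3 ≈ -2.6667)
L(m) = m³
X(F, E) = -8/3 + E (X(F, E) = E - 8/3 = -8/3 + E)
(-145 + X(5, 7)*L(0 - 4*(-1)))² = (-145 + (-8/3 + 7)*(0 - 4*(-1))³)² = (-145 + 13*(0 + 4)³/3)² = (-145 + (13/3)*4³)² = (-145 + (13/3)*64)² = (-145 + 832/3)² = (397/3)² = 157609/9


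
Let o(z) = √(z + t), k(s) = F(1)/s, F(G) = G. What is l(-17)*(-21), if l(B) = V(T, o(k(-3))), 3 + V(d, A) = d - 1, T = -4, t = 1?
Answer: 168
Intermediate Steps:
k(s) = 1/s
o(z) = √(1 + z) (o(z) = √(z + 1) = √(1 + z))
V(d, A) = -4 + d (V(d, A) = -3 + (d - 1) = -3 + (-1 + d) = -4 + d)
l(B) = -8 (l(B) = -4 - 4 = -8)
l(-17)*(-21) = -8*(-21) = 168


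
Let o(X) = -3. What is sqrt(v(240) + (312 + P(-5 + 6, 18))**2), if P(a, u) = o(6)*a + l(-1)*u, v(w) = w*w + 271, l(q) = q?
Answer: 2*sqrt(35638) ≈ 377.56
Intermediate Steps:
v(w) = 271 + w**2 (v(w) = w**2 + 271 = 271 + w**2)
P(a, u) = -u - 3*a (P(a, u) = -3*a - u = -u - 3*a)
sqrt(v(240) + (312 + P(-5 + 6, 18))**2) = sqrt((271 + 240**2) + (312 + (-1*18 - 3*(-5 + 6)))**2) = sqrt((271 + 57600) + (312 + (-18 - 3*1))**2) = sqrt(57871 + (312 + (-18 - 3))**2) = sqrt(57871 + (312 - 21)**2) = sqrt(57871 + 291**2) = sqrt(57871 + 84681) = sqrt(142552) = 2*sqrt(35638)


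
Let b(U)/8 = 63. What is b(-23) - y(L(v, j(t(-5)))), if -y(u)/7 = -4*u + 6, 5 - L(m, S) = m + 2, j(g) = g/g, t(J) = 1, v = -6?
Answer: 294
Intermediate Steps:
b(U) = 504 (b(U) = 8*63 = 504)
j(g) = 1
L(m, S) = 3 - m (L(m, S) = 5 - (m + 2) = 5 - (2 + m) = 5 + (-2 - m) = 3 - m)
y(u) = -42 + 28*u (y(u) = -7*(-4*u + 6) = -7*(6 - 4*u) = -42 + 28*u)
b(-23) - y(L(v, j(t(-5)))) = 504 - (-42 + 28*(3 - 1*(-6))) = 504 - (-42 + 28*(3 + 6)) = 504 - (-42 + 28*9) = 504 - (-42 + 252) = 504 - 1*210 = 504 - 210 = 294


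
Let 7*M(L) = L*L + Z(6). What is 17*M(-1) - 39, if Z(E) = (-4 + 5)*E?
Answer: -22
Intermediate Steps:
Z(E) = E (Z(E) = 1*E = E)
M(L) = 6/7 + L**2/7 (M(L) = (L*L + 6)/7 = (L**2 + 6)/7 = (6 + L**2)/7 = 6/7 + L**2/7)
17*M(-1) - 39 = 17*(6/7 + (1/7)*(-1)**2) - 39 = 17*(6/7 + (1/7)*1) - 39 = 17*(6/7 + 1/7) - 39 = 17*1 - 39 = 17 - 39 = -22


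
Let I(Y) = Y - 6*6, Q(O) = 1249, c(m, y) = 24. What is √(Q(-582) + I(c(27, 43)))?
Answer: √1237 ≈ 35.171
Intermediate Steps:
I(Y) = -36 + Y (I(Y) = Y - 36 = -36 + Y)
√(Q(-582) + I(c(27, 43))) = √(1249 + (-36 + 24)) = √(1249 - 12) = √1237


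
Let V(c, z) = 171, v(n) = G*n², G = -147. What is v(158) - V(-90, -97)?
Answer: -3669879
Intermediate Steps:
v(n) = -147*n²
v(158) - V(-90, -97) = -147*158² - 1*171 = -147*24964 - 171 = -3669708 - 171 = -3669879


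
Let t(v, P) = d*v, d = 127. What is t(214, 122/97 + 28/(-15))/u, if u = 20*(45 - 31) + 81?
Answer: 27178/361 ≈ 75.285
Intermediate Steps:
t(v, P) = 127*v
u = 361 (u = 20*14 + 81 = 280 + 81 = 361)
t(214, 122/97 + 28/(-15))/u = (127*214)/361 = 27178*(1/361) = 27178/361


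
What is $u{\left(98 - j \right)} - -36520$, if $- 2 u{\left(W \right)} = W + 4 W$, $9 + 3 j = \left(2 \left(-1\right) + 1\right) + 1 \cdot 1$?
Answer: $\frac{72535}{2} \approx 36268.0$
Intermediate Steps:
$j = -3$ ($j = -3 + \frac{\left(2 \left(-1\right) + 1\right) + 1 \cdot 1}{3} = -3 + \frac{\left(-2 + 1\right) + 1}{3} = -3 + \frac{-1 + 1}{3} = -3 + \frac{1}{3} \cdot 0 = -3 + 0 = -3$)
$u{\left(W \right)} = - \frac{5 W}{2}$ ($u{\left(W \right)} = - \frac{W + 4 W}{2} = - \frac{5 W}{2}$)
$u{\left(98 - j \right)} - -36520 = - \frac{5 \left(98 - -3\right)}{2} - -36520 = - \frac{5 \left(98 + 3\right)}{2} + 36520 = \left(- \frac{5}{2}\right) 101 + 36520 = - \frac{505}{2} + 36520 = \frac{72535}{2}$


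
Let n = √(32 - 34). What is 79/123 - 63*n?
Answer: 79/123 - 63*I*√2 ≈ 0.64228 - 89.095*I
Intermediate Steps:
n = I*√2 (n = √(-2) = I*√2 ≈ 1.4142*I)
79/123 - 63*n = 79/123 - 63*I*√2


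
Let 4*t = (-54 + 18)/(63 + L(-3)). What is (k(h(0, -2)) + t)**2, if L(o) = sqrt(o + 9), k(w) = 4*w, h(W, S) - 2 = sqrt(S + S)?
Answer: -3958929/1745041 + 62274*sqrt(6)/1745041 + 166064*I/1321 + 48*I*sqrt(6)/1321 ≈ -2.1813 + 125.8*I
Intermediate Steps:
h(W, S) = 2 + sqrt(2)*sqrt(S) (h(W, S) = 2 + sqrt(S + S) = 2 + sqrt(2*S) = 2 + sqrt(2)*sqrt(S))
L(o) = sqrt(9 + o)
t = -9/(63 + sqrt(6)) (t = ((-54 + 18)/(63 + sqrt(9 - 3)))/4 = (-36/(63 + sqrt(6)))/4 = -9/(63 + sqrt(6)) ≈ -0.13751)
(k(h(0, -2)) + t)**2 = (4*(2 + sqrt(2)*sqrt(-2)) + (-189/1321 + 3*sqrt(6)/1321))**2 = (4*(2 + sqrt(2)*(I*sqrt(2))) + (-189/1321 + 3*sqrt(6)/1321))**2 = (4*(2 + 2*I) + (-189/1321 + 3*sqrt(6)/1321))**2 = ((8 + 8*I) + (-189/1321 + 3*sqrt(6)/1321))**2 = (10379/1321 + 8*I + 3*sqrt(6)/1321)**2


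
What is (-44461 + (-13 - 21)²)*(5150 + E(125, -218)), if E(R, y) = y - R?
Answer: -208167135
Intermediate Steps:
(-44461 + (-13 - 21)²)*(5150 + E(125, -218)) = (-44461 + (-13 - 21)²)*(5150 + (-218 - 1*125)) = (-44461 + (-34)²)*(5150 + (-218 - 125)) = (-44461 + 1156)*(5150 - 343) = -43305*4807 = -208167135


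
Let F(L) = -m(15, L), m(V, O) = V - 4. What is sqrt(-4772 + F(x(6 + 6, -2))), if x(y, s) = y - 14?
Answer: I*sqrt(4783) ≈ 69.159*I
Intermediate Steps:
m(V, O) = -4 + V
x(y, s) = -14 + y
F(L) = -11 (F(L) = -(-4 + 15) = -1*11 = -11)
sqrt(-4772 + F(x(6 + 6, -2))) = sqrt(-4772 - 11) = sqrt(-4783) = I*sqrt(4783)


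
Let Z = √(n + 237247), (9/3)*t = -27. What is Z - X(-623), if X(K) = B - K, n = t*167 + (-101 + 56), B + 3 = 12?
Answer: -632 + √235699 ≈ -146.51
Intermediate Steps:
t = -9 (t = (⅓)*(-27) = -9)
B = 9 (B = -3 + 12 = 9)
n = -1548 (n = -9*167 + (-101 + 56) = -1503 - 45 = -1548)
Z = √235699 (Z = √(-1548 + 237247) = √235699 ≈ 485.49)
X(K) = 9 - K
Z - X(-623) = √235699 - (9 - 1*(-623)) = √235699 - (9 + 623) = √235699 - 1*632 = √235699 - 632 = -632 + √235699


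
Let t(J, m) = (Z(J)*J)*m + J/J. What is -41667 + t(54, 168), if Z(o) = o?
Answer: 448222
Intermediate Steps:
t(J, m) = 1 + m*J**2 (t(J, m) = (J*J)*m + J/J = J**2*m + 1 = m*J**2 + 1 = 1 + m*J**2)
-41667 + t(54, 168) = -41667 + (1 + 168*54**2) = -41667 + (1 + 168*2916) = -41667 + (1 + 489888) = -41667 + 489889 = 448222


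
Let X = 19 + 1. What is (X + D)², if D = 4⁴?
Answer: 76176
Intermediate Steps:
X = 20
D = 256
(X + D)² = (20 + 256)² = 276² = 76176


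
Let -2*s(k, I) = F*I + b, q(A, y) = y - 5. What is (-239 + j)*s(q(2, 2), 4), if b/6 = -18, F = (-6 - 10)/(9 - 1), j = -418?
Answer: -38106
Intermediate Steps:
F = -2 (F = -16/8 = -16*⅛ = -2)
b = -108 (b = 6*(-18) = -108)
q(A, y) = -5 + y
s(k, I) = 54 + I (s(k, I) = -(-2*I - 108)/2 = -(-108 - 2*I)/2 = 54 + I)
(-239 + j)*s(q(2, 2), 4) = (-239 - 418)*(54 + 4) = -657*58 = -38106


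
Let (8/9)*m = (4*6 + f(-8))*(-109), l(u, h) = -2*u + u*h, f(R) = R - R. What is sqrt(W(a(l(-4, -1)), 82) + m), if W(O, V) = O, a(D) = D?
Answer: I*sqrt(2931) ≈ 54.139*I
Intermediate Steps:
f(R) = 0
l(u, h) = -2*u + h*u
m = -2943 (m = 9*((4*6 + 0)*(-109))/8 = 9*((24 + 0)*(-109))/8 = 9*(24*(-109))/8 = (9/8)*(-2616) = -2943)
sqrt(W(a(l(-4, -1)), 82) + m) = sqrt(-4*(-2 - 1) - 2943) = sqrt(-4*(-3) - 2943) = sqrt(12 - 2943) = sqrt(-2931) = I*sqrt(2931)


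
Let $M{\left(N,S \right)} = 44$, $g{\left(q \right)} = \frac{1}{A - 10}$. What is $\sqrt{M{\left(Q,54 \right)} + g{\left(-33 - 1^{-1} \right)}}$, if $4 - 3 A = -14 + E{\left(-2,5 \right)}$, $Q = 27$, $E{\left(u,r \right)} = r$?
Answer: $\frac{\sqrt{12665}}{17} \approx 6.6199$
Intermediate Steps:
$A = \frac{13}{3}$ ($A = \frac{4}{3} - \frac{-14 + 5}{3} = \frac{4}{3} - -3 = \frac{4}{3} + 3 = \frac{13}{3} \approx 4.3333$)
$g{\left(q \right)} = - \frac{3}{17}$ ($g{\left(q \right)} = \frac{1}{\frac{13}{3} - 10} = \frac{1}{- \frac{17}{3}} = - \frac{3}{17}$)
$\sqrt{M{\left(Q,54 \right)} + g{\left(-33 - 1^{-1} \right)}} = \sqrt{44 - \frac{3}{17}} = \sqrt{\frac{745}{17}} = \frac{\sqrt{12665}}{17}$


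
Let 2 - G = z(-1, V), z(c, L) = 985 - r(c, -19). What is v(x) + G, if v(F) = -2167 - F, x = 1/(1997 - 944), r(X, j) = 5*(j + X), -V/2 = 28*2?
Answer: -3422251/1053 ≈ -3250.0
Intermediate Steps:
V = -112 (V = -56*2 = -2*56 = -112)
r(X, j) = 5*X + 5*j (r(X, j) = 5*(X + j) = 5*X + 5*j)
x = 1/1053 ≈ 0.00094967
z(c, L) = 1080 - 5*c (z(c, L) = 985 - (5*c + 5*(-19)) = 985 - (5*c - 95) = 985 - (-95 + 5*c) = 985 + (95 - 5*c) = 1080 - 5*c)
G = -1083 (G = 2 - (1080 - 5*(-1)) = 2 - (1080 + 5) = 2 - 1*1085 = 2 - 1085 = -1083)
v(x) + G = (-2167 - 1*1/1053) - 1083 = (-2167 - 1/1053) - 1083 = -2281852/1053 - 1083 = -3422251/1053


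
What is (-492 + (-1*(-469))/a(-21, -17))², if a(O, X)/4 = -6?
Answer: 150724729/576 ≈ 2.6168e+5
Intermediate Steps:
a(O, X) = -24 (a(O, X) = 4*(-6) = -24)
(-492 + (-1*(-469))/a(-21, -17))² = (-492 - 1*(-469)/(-24))² = (-492 + 469*(-1/24))² = (-492 - 469/24)² = (-12277/24)² = 150724729/576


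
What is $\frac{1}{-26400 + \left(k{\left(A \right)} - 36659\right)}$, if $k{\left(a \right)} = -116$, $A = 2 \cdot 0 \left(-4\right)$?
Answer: $- \frac{1}{63175} \approx -1.5829 \cdot 10^{-5}$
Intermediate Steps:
$A = 0$ ($A = 0 \left(-4\right) = 0$)
$\frac{1}{-26400 + \left(k{\left(A \right)} - 36659\right)} = \frac{1}{-26400 - 36775} = \frac{1}{-63175} = - \frac{1}{63175}$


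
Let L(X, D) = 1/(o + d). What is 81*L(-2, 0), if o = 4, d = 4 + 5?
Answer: 81/13 ≈ 6.2308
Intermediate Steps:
d = 9
L(X, D) = 1/13 (L(X, D) = 1/(4 + 9) = 1/13)
81*L(-2, 0) = 81*(1/13) = 81/13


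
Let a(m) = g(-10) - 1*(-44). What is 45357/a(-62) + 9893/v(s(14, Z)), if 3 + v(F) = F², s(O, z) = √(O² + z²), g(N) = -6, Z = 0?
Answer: 9129835/7334 ≈ 1244.9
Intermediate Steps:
a(m) = 38 (a(m) = -6 - 1*(-44) = -6 + 44 = 38)
v(F) = -3 + F²
45357/a(-62) + 9893/v(s(14, Z)) = 45357/38 + 9893/(-3 + (√(14² + 0²))²) = 45357*(1/38) + 9893/(-3 + (√(196 + 0))²) = 45357/38 + 9893/(-3 + (√196)²) = 45357/38 + 9893/(-3 + 14²) = 45357/38 + 9893/(-3 + 196) = 45357/38 + 9893/193 = 9129835/7334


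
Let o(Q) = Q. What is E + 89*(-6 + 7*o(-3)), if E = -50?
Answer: -2453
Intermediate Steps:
E + 89*(-6 + 7*o(-3)) = -50 + 89*(-6 + 7*(-3)) = -50 + 89*(-6 - 21) = -50 + 89*(-27) = -50 - 2403 = -2453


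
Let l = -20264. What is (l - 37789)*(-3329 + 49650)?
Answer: -2689073013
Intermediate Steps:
(l - 37789)*(-3329 + 49650) = (-20264 - 37789)*(-3329 + 49650) = -58053*46321 = -2689073013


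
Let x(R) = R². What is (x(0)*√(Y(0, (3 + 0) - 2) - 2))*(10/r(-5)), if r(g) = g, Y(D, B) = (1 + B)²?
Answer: 0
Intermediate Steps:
(x(0)*√(Y(0, (3 + 0) - 2) - 2))*(10/r(-5)) = (0²*√((1 + ((3 + 0) - 2))² - 2))*(10/(-5)) = (0*√((1 + (3 - 2))² - 2))*(10*(-⅕)) = (0*√((1 + 1)² - 2))*(-2) = (0*√(2² - 2))*(-2) = (0*√(4 - 2))*(-2) = (0*√2)*(-2) = 0*(-2) = 0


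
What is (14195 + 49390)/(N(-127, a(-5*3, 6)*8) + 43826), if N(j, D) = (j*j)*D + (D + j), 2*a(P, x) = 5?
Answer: 63585/366299 ≈ 0.17359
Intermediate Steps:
a(P, x) = 5/2 (a(P, x) = (½)*5 = 5/2)
N(j, D) = D + j + D*j² (N(j, D) = j²*D + (D + j) = D*j² + (D + j) = D + j + D*j²)
(14195 + 49390)/(N(-127, a(-5*3, 6)*8) + 43826) = (14195 + 49390)/(((5/2)*8 - 127 + ((5/2)*8)*(-127)²) + 43826) = 63585/((20 - 127 + 20*16129) + 43826) = 63585/((20 - 127 + 322580) + 43826) = 63585/(322473 + 43826) = 63585/366299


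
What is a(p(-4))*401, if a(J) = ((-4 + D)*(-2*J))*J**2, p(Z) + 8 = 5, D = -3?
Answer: -151578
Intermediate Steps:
p(Z) = -3 (p(Z) = -8 + 5 = -3)
a(J) = 14*J**3 (a(J) = ((-4 - 3)*(-2*J))*J**2 = (-(-14)*J)*J**2 = (14*J)*J**2 = 14*J**3)
a(p(-4))*401 = (14*(-3)**3)*401 = (14*(-27))*401 = -378*401 = -151578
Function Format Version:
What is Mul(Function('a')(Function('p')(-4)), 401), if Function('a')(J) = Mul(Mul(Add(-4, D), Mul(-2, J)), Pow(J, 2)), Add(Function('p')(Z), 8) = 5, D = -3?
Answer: -151578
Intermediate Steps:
Function('p')(Z) = -3 (Function('p')(Z) = Add(-8, 5) = -3)
Function('a')(J) = Mul(14, Pow(J, 3)) (Function('a')(J) = Mul(Mul(Add(-4, -3), Mul(-2, J)), Pow(J, 2)) = Mul(Mul(-7, Mul(-2, J)), Pow(J, 2)) = Mul(Mul(14, J), Pow(J, 2)) = Mul(14, Pow(J, 3)))
Mul(Function('a')(Function('p')(-4)), 401) = Mul(Mul(14, Pow(-3, 3)), 401) = Mul(Mul(14, -27), 401) = Mul(-378, 401) = -151578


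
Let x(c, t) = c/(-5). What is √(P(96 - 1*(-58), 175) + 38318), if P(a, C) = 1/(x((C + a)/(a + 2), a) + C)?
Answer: √14500269418082/19453 ≈ 195.75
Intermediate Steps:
x(c, t) = -c/5 (x(c, t) = c*(-⅕) = -c/5)
P(a, C) = 1/(C - (C + a)/(5*(2 + a))) (P(a, C) = 1/(-(C + a)/(5*(a + 2)) + C) = 1/(-(C + a)/(5*(2 + a)) + C) = 1/(C - (C + a)/(5*(2 + a))))
√(P(96 - 1*(-58), 175) + 38318) = √(5*(2 + (96 - 1*(-58)))/(-1*175 - (96 - 1*(-58)) + 5*175*(2 + (96 - 1*(-58)))) + 38318) = √(5*(2 + (96 + 58))/(-175 - (96 + 58) + 5*175*(2 + (96 + 58))) + 38318) = √(5*(2 + 154)/(-175 - 1*154 + 5*175*(2 + 154)) + 38318) = √(5*156/(-175 - 154 + 5*175*156) + 38318) = √(5*156/(-175 - 154 + 136500) + 38318) = √(5*156/136171 + 38318) = √(5*(1/136171)*156 + 38318) = √(780/136171 + 38318) = √(5217801158/136171) = √14500269418082/19453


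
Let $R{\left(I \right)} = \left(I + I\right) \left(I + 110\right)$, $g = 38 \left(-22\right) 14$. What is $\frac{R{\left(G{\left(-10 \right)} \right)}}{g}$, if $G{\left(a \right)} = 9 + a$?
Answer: $\frac{109}{5852} \approx 0.018626$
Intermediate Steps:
$g = -11704$ ($g = \left(-836\right) 14 = -11704$)
$R{\left(I \right)} = 2 I \left(110 + I\right)$
$\frac{R{\left(G{\left(-10 \right)} \right)}}{g} = \frac{2 \left(9 - 10\right) \left(110 + \left(9 - 10\right)\right)}{-11704} = 2 \left(-1\right) \left(110 - 1\right) \left(- \frac{1}{11704}\right) = 2 \left(-1\right) 109 \left(- \frac{1}{11704}\right) = \left(-218\right) \left(- \frac{1}{11704}\right) = \frac{109}{5852}$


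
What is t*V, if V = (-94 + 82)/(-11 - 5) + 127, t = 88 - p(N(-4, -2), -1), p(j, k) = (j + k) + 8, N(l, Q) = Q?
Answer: 42413/4 ≈ 10603.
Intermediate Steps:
p(j, k) = 8 + j + k
t = 83 (t = 88 - (8 - 2 - 1) = 88 - 1*5 = 88 - 5 = 83)
V = 511/4 (V = -12/(-16) + 127 = -12*(-1/16) + 127 = ¾ + 127 = 511/4 ≈ 127.75)
t*V = 83*(511/4) = 42413/4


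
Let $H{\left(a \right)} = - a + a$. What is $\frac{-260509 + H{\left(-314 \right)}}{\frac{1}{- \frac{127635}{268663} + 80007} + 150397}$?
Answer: $- \frac{5599587031200054}{3232752383992045} \approx -1.7321$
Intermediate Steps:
$H{\left(a \right)} = 0$
$\frac{-260509 + H{\left(-314 \right)}}{\frac{1}{- \frac{127635}{268663} + 80007} + 150397} = \frac{-260509 + 0}{\frac{1}{- \frac{127635}{268663} + 80007} + 150397} = - \frac{260509}{\frac{1}{\left(-127635\right) \frac{1}{268663} + 80007} + 150397} = - \frac{260509}{\frac{1}{- \frac{127635}{268663} + 80007} + 150397} = - \frac{260509}{\frac{1}{\frac{21494793006}{268663}} + 150397} = - \frac{260509}{\frac{268663}{21494793006} + 150397} = - \frac{260509}{\frac{3232752383992045}{21494793006}} = \left(-260509\right) \frac{21494793006}{3232752383992045} = - \frac{5599587031200054}{3232752383992045}$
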